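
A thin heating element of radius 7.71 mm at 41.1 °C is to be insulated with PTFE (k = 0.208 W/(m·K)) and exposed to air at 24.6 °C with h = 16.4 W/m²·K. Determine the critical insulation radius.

r_cr = 1.27 cm

For a cylinder, r_cr = k_ins/h = 0.208/16.4 = 0.0127 m = 1.27 cm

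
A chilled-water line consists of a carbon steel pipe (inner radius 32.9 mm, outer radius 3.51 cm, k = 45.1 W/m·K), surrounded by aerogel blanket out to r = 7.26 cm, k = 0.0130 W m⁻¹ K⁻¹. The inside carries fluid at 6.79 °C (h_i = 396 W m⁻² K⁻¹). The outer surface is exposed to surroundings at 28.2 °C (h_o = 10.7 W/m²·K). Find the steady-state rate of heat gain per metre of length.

Treat each layer as a resistance in series:
  R'_conv,in = 1/(2πr h) = 1/(2π·0.0329·396) = 0.01222 m·K/W
  R'_carbon steel = ln(0.0351/0.0329)/(2πk) = 0.06473/(2π·45.1) = 2.284×10^-4 m·K/W
  R'_aerogel blanket = ln(0.0726/0.0351)/(2πk) = 0.7268/(2π·0.0130) = 8.898 m·K/W
  R'_conv,out = 1/(2πr h) = 1/(2π·0.0726·10.7) = 0.2049 m·K/W
ΣR = 0.01222 + 2.284×10^-4 + 8.898 + 0.2049 = 9.115 m·K/W
Q' = ΔT/ΣR = (6.79 °C − 28.2 °C)/9.115 = -2.35 W/m
(Negative Q' ⇒ heat flows inward; heat gain = 2.35 W/m.)

Q' = 2.35 W/m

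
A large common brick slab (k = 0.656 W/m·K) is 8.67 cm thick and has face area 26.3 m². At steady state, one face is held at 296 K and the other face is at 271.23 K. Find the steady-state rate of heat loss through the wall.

Q = kA·ΔT/L = 0.656 × 26.3 × |296 K − 271.23 K| / 0.0867 = 4930 W

Q = 4930 W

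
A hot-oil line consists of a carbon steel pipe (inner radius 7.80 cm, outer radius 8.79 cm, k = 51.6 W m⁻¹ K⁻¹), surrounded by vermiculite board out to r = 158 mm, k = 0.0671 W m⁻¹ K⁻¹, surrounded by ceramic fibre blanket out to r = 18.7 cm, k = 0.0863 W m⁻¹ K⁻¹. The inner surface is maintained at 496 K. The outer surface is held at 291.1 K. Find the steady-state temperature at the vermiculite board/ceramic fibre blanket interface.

Resistance network (inner→outer):
  R'_carbon steel = ln(0.0879/0.0780)/(2πk) = 0.1195/(2π·51.6) = 3.686×10^-4 m·K/W
  R'_vermiculite board = ln(0.158/0.0879)/(2πk) = 0.5864/(2π·0.0671) = 1.391 m·K/W
  R'_ceramic fibre blanket = ln(0.187/0.158)/(2πk) = 0.1685/(2π·0.0863) = 0.3108 m·K/W
ΣR = 3.686×10^-4 + 1.391 + 0.3108 = 1.702 m·K/W
Q' = ΔT/ΣR = (496 K − 291.1 K)/1.702 = 120.4 W/m
From the inner boundary to the vermiculite board/ceramic fibre blanket interface, ΣR_partial = 1.391 m·K/W.
T_interface = T_in − Q'·ΣR_partial = 496 K − (120.4)(1.391) = 328.5 K

T = 328.5 K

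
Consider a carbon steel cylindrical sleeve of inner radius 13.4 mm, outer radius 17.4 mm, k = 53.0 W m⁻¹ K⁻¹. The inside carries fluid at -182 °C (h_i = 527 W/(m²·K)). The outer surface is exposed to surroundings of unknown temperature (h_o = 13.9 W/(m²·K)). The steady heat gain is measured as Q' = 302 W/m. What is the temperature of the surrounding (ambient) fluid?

Series resistances:
  R'_conv,in = 1/(2πr h) = 1/(2π·0.0134·527) = 0.02254 m·K/W
  R'_carbon steel = ln(0.0174/0.0134)/(2πk) = 0.2612/(2π·53.0) = 7.844×10^-4 m·K/W
  R'_conv,out = 1/(2πr h) = 1/(2π·0.0174·13.9) = 0.6580 m·K/W
ΣR = 0.6814 m·K/W
ΔT = Q'·ΣR = 302 × 0.6814 = 205.8 K
Heat flows inward, so T_out = T_in + ΔT = -182 + 205.8 = 23.8 °C

T_out = 23.8 °C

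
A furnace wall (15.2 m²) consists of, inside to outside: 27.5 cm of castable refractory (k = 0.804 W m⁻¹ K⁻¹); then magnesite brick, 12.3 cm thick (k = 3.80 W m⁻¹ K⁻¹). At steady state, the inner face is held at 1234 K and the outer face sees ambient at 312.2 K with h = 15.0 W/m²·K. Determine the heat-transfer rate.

Q = 31.8 kW

Series thermal resistances, inner to outer:
  R_castable refractory = L/(kA) = 0.275/(0.804·15.2) = 0.02250 K/W
  R_magnesite brick = L/(kA) = 0.123/(3.80·15.2) = 0.002130 K/W
  R_conv,out = 1/(hA) = 1/(15.0·15.2) = 0.004386 K/W
ΣR = 0.02250 + 0.002130 + 0.004386 = 0.02902 K/W
Q = ΔT/ΣR = (1234 K − 312.2 K)/0.02902 = 31800 W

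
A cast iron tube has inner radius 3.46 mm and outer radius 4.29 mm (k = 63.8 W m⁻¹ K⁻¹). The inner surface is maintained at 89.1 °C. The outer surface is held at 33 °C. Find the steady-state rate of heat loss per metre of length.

Q' = 1.05×10^5 W/m

Q' = 2πk·ΔT/ln(r₂/r₁) = 2π × 63.8 × 56.1 / ln(0.00429/0.00346) = 1.05×10^5 W/m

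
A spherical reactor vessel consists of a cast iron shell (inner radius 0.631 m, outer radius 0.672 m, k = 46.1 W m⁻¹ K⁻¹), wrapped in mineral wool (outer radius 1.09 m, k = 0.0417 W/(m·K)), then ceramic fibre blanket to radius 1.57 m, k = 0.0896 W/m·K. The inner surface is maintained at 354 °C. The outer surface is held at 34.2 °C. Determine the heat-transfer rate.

Series thermal resistances, inner to outer:
  R_cast iron = (1/0.631 − 1/0.672)/(4πk) = 0.09669/(4π·46.1) = 1.669×10^-4 K/W
  R_mineral wool = (1/0.672 − 1/1.09)/(4πk) = 0.5707/(4π·0.0417) = 1.089 K/W
  R_ceramic fibre blanket = (1/1.09 − 1/1.57)/(4πk) = 0.2805/(4π·0.0896) = 0.2491 K/W
ΣR = 1.669×10^-4 + 1.089 + 0.2491 = 1.338 K/W
Q = ΔT/ΣR = (354 °C − 34.2 °C)/1.338 = 239 W

Q = 239 W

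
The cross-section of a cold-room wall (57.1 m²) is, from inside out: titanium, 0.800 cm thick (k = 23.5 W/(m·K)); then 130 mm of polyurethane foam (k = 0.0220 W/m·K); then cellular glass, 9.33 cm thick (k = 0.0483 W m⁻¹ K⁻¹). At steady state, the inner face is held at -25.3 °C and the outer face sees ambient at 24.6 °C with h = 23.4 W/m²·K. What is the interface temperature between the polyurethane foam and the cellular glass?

T = 12.1 °C

Series thermal resistances, inner to outer:
  R_titanium = L/(kA) = 0.00800/(23.5·57.1) = 5.962×10^-6 K/W
  R_polyurethane foam = L/(kA) = 0.130/(0.0220·57.1) = 0.1035 K/W
  R_cellular glass = L/(kA) = 0.0933/(0.0483·57.1) = 0.03383 K/W
  R_conv,out = 1/(hA) = 1/(23.4·57.1) = 7.484×10^-4 K/W
ΣR = 5.962×10^-6 + 0.1035 + 0.03383 + 7.484×10^-4 = 0.1381 K/W
Q = ΔT/ΣR = (-25.3 °C − 24.6 °C)/0.1381 = -361.3 W
From the inner boundary to the polyurethane foam/cellular glass interface, ΣR_partial = 0.1035 K/W.
T_interface = T_in − Q·ΣR_partial = -25.3 °C − (-361.3)(0.1035) = 12.1 °C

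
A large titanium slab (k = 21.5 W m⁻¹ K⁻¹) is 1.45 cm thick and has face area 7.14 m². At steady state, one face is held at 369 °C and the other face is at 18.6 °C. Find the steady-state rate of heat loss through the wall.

Q = 3.71×10^6 W

Q = kA·ΔT/L = 21.5 × 7.14 × |369 °C − 18.6 °C| / 0.0145 = 3.71×10^6 W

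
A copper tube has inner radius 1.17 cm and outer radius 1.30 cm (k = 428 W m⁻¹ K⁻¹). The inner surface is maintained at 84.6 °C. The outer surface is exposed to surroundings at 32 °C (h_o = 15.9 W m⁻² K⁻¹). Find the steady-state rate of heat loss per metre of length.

Treat each layer as a resistance in series:
  R'_copper = ln(0.0130/0.0117)/(2πk) = 0.1054/(2π·428) = 3.918×10^-5 m·K/W
  R'_conv,out = 1/(2πr h) = 1/(2π·0.0130·15.9) = 0.7700 m·K/W
ΣR = 3.918×10^-5 + 0.7700 = 0.7700 m·K/W
Q' = ΔT/ΣR = (84.6 °C − 32 °C)/0.7700 = 68.3 W/m

Q' = 68.3 W/m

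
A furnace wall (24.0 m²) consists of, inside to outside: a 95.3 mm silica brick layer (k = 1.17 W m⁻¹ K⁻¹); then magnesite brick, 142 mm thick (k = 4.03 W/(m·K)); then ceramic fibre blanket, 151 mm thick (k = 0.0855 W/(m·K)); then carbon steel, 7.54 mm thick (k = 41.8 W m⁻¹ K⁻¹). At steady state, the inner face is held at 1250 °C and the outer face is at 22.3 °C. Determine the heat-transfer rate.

Series thermal resistances, inner to outer:
  R_silica brick = L/(kA) = 0.0953/(1.17·24.0) = 0.003394 K/W
  R_magnesite brick = L/(kA) = 0.142/(4.03·24.0) = 0.001468 K/W
  R_ceramic fibre blanket = L/(kA) = 0.151/(0.0855·24.0) = 0.07359 K/W
  R_carbon steel = L/(kA) = 0.00754/(41.8·24.0) = 7.516×10^-6 K/W
ΣR = 0.003394 + 0.001468 + 0.07359 + 7.516×10^-6 = 0.07846 K/W
Q = ΔT/ΣR = (1250 °C − 22.3 °C)/0.07846 = 15600 W

Q = 15600 W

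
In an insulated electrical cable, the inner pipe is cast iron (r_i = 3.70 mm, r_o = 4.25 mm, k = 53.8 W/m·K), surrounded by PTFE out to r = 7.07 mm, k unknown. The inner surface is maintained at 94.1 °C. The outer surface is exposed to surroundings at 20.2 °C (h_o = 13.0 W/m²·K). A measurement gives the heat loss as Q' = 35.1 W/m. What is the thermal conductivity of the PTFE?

k = 0.217 W/m·K

ΣR = ΔT/Q' = |94.1 − 20.2|/35.1 = 2.105 m·K/W
Known resistances:
  R'_cast iron = ln(0.00425/0.00370)/(2πk) = 0.1386/(2π·53.8) = 4.100×10^-4 m·K/W
  R'_conv,out = 1/(2πr h) = 1/(2π·0.00707·13.0) = 1.732 m·K/W
R_PTFE = ΣR − ΣR_known = 2.105 − 1.732 = 0.3730 m·K/W
ln(r₂/r₁)/(2πk) = 0.3730 ⇒ k = 0.5089/(2π·0.3730) = 0.217 W/m·K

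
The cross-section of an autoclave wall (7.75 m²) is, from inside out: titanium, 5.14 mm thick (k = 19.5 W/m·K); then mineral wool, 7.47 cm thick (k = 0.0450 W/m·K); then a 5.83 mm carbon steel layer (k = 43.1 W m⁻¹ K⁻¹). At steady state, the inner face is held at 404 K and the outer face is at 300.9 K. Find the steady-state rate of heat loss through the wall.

Series thermal resistances, inner to outer:
  R_titanium = L/(kA) = 0.00514/(19.5·7.75) = 3.401×10^-5 K/W
  R_mineral wool = L/(kA) = 0.0747/(0.0450·7.75) = 0.2142 K/W
  R_carbon steel = L/(kA) = 0.00583/(43.1·7.75) = 1.745×10^-5 K/W
ΣR = 3.401×10^-5 + 0.2142 + 1.745×10^-5 = 0.2143 K/W
Q = ΔT/ΣR = (404 K − 300.9 K)/0.2143 = 481 W

Q = 481 W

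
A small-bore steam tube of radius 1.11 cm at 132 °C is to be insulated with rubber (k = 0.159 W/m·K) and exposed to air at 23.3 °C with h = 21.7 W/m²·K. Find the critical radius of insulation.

r_cr = 0.733 cm

For a cylinder, r_cr = k_ins/h = 0.159/21.7 = 0.00733 m = 0.733 cm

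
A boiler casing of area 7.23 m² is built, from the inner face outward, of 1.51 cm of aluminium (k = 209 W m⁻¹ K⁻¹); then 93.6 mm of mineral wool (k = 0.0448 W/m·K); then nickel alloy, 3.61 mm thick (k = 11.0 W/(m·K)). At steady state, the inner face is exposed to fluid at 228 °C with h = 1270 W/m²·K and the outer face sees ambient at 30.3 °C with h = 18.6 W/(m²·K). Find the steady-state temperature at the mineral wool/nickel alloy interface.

Series thermal resistances, inner to outer:
  R_conv,in = 1/(hA) = 1/(1270·7.23) = 1.089×10^-4 K/W
  R_aluminium = L/(kA) = 0.0151/(209·7.23) = 9.993×10^-6 K/W
  R_mineral wool = L/(kA) = 0.0936/(0.0448·7.23) = 0.2890 K/W
  R_nickel alloy = L/(kA) = 0.00361/(11.0·7.23) = 4.539×10^-5 K/W
  R_conv,out = 1/(hA) = 1/(18.6·7.23) = 0.007436 K/W
ΣR = 1.089×10^-4 + 9.993×10^-6 + 0.2890 + 4.539×10^-5 + 0.007436 = 0.2966 K/W
Q = ΔT/ΣR = (228 °C − 30.3 °C)/0.2966 = 666.6 W
From the inner boundary to the mineral wool/nickel alloy interface, ΣR_partial = 0.2891 K/W.
T_interface = T_in − Q·ΣR_partial = 228 °C − (666.6)(0.2891) = 35.3 °C

T = 35.3 °C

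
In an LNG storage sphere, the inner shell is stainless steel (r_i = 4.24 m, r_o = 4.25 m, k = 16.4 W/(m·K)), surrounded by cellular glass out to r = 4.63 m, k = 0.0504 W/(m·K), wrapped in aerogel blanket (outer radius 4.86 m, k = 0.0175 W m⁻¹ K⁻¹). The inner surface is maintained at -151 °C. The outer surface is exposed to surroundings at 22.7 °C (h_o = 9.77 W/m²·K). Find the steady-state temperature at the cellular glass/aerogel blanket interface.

Series thermal resistances, inner to outer:
  R_stainless steel = (1/4.24 − 1/4.25)/(4πk) = 5.549×10^-4/(4π·16.4) = 2.693×10^-6 K/W
  R_cellular glass = (1/4.25 − 1/4.63)/(4πk) = 0.01931/(4π·0.0504) = 0.03049 K/W
  R_aerogel blanket = (1/4.63 − 1/4.86)/(4πk) = 0.01022/(4π·0.0175) = 0.04648 K/W
  R_conv,out = 1/(4πr²h) = 1/(4π·4.86²·9.77) = 3.448×10^-4 K/W
ΣR = 2.693×10^-6 + 0.03049 + 0.04648 + 3.448×10^-4 = 0.07732 K/W
Q = ΔT/ΣR = (-151 °C − 22.7 °C)/0.07732 = -2247 W
From the inner boundary to the cellular glass/aerogel blanket interface, ΣR_partial = 0.03049 K/W.
T_interface = T_in − Q·ΣR_partial = -151 °C − (-2247)(0.03049) = -82.5 °C

T = -82.5 °C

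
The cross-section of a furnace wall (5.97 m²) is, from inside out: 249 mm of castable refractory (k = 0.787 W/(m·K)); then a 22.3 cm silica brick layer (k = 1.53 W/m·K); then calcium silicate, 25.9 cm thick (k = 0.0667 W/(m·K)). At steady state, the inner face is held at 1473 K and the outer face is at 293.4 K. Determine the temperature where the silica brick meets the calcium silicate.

T = 1348 K

Treat each layer as a resistance in series:
  R_castable refractory = L/(kA) = 0.249/(0.787·5.97) = 0.05300 K/W
  R_silica brick = L/(kA) = 0.223/(1.53·5.97) = 0.02441 K/W
  R_calcium silicate = L/(kA) = 0.259/(0.0667·5.97) = 0.6504 K/W
ΣR = 0.05300 + 0.02441 + 0.6504 = 0.7278 K/W
Q = ΔT/ΣR = (1473 K − 293.4 K)/0.7278 = 1621 W
From the inner boundary to the silica brick/calcium silicate interface, ΣR_partial = 0.07741 K/W.
T_interface = T_in − Q·ΣR_partial = 1473 K − (1621)(0.07741) = 1348 K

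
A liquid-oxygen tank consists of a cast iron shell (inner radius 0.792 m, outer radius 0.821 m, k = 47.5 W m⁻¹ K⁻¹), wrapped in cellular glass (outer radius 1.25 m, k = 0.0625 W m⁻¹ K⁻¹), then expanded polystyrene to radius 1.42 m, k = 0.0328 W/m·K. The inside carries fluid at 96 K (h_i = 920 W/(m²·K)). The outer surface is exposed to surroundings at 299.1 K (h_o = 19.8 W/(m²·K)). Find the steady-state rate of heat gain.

Q = 265 W

Series thermal resistances, inner to outer:
  R_conv,in = 1/(4πr²h) = 1/(4π·0.792²·920) = 1.379×10^-4 K/W
  R_cast iron = (1/0.792 − 1/0.821)/(4πk) = 0.04460/(4π·47.5) = 7.472×10^-5 K/W
  R_cellular glass = (1/0.821 − 1/1.25)/(4πk) = 0.4180/(4π·0.0625) = 0.5322 K/W
  R_expanded polystyrene = (1/1.25 − 1/1.42)/(4πk) = 0.09577/(4π·0.0328) = 0.2324 K/W
  R_conv,out = 1/(4πr²h) = 1/(4π·1.42²·19.8) = 0.001993 K/W
ΣR = 1.379×10^-4 + 7.472×10^-5 + 0.5322 + 0.2324 + 0.001993 = 0.7668 K/W
Q = ΔT/ΣR = (96 K − 299.1 K)/0.7668 = -265 W
(Negative Q ⇒ heat flows inward; heat gain = 265 W.)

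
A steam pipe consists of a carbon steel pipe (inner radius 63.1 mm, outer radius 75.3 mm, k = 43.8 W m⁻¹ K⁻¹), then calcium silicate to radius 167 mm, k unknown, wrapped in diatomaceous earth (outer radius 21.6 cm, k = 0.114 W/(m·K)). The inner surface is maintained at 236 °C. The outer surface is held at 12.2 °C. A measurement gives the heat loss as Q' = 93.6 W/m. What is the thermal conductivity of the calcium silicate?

k = 0.0624 W/m·K

ΣR = ΔT/Q' = |236 − 12.2|/93.6 = 2.391 m·K/W
Known resistances:
  R'_carbon steel = ln(0.0753/0.0631)/(2πk) = 0.1768/(2π·43.8) = 6.423×10^-4 m·K/W
  R'_diatomaceous earth = ln(0.216/0.167)/(2πk) = 0.2573/(2π·0.114) = 0.3592 m·K/W
R_calcium silicate = ΣR − ΣR_known = 2.391 − 0.3598 = 2.031 m·K/W
ln(r₂/r₁)/(2πk) = 2.031 ⇒ k = 0.7965/(2π·2.031) = 0.0624 W/m·K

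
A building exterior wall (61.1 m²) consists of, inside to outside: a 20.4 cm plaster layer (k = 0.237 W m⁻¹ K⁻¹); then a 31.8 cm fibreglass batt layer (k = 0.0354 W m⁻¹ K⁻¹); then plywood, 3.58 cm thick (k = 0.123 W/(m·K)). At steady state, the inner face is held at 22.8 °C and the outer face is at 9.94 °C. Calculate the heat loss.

Q = 77.5 W

Series thermal resistances, inner to outer:
  R_plaster = L/(kA) = 0.204/(0.237·61.1) = 0.01409 K/W
  R_fibreglass batt = L/(kA) = 0.318/(0.0354·61.1) = 0.1470 K/W
  R_plywood = L/(kA) = 0.0358/(0.123·61.1) = 0.004764 K/W
ΣR = 0.01409 + 0.1470 + 0.004764 = 0.1659 K/W
Q = ΔT/ΣR = (22.8 °C − 9.94 °C)/0.1659 = 77.5 W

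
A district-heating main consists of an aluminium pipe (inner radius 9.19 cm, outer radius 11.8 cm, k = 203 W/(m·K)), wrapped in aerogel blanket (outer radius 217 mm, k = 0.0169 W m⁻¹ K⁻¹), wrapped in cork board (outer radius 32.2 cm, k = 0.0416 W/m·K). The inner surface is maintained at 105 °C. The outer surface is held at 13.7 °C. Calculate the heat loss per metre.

Q' = 12.6 W/m

Series thermal resistances, inner to outer:
  R'_aluminium = ln(0.118/0.0919)/(2πk) = 0.2500/(2π·203) = 1.960×10^-4 m·K/W
  R'_aerogel blanket = ln(0.217/0.118)/(2πk) = 0.6092/(2π·0.0169) = 5.737 m·K/W
  R'_cork board = ln(0.322/0.217)/(2πk) = 0.3947/(2π·0.0416) = 1.510 m·K/W
ΣR = 1.960×10^-4 + 5.737 + 1.510 = 7.247 m·K/W
Q' = ΔT/ΣR = (105 °C − 13.7 °C)/7.247 = 12.6 W/m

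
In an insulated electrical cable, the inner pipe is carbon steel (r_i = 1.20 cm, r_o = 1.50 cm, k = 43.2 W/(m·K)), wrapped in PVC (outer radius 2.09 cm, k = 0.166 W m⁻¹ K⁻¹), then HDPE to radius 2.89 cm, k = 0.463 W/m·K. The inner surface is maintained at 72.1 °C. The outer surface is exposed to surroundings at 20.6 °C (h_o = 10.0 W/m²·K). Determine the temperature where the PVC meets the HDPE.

Resistance network (inner→outer):
  R'_carbon steel = ln(0.0150/0.0120)/(2πk) = 0.2231/(2π·43.2) = 8.221×10^-4 m·K/W
  R'_PVC = ln(0.0209/0.0150)/(2πk) = 0.3317/(2π·0.166) = 0.3180 m·K/W
  R'_HDPE = ln(0.0289/0.0209)/(2πk) = 0.3241/(2π·0.463) = 0.1114 m·K/W
  R'_conv,out = 1/(2πr h) = 1/(2π·0.0289·10.0) = 0.5507 m·K/W
ΣR = 8.221×10^-4 + 0.3180 + 0.1114 + 0.5507 = 0.9809 m·K/W
Q' = ΔT/ΣR = (72.1 °C − 20.6 °C)/0.9809 = 52.50 W/m
From the inner boundary to the PVC/HDPE interface, ΣR_partial = 0.3188 m·K/W.
T_interface = T_in − Q'·ΣR_partial = 72.1 °C − (52.50)(0.3188) = 55.4 °C

T = 55.4 °C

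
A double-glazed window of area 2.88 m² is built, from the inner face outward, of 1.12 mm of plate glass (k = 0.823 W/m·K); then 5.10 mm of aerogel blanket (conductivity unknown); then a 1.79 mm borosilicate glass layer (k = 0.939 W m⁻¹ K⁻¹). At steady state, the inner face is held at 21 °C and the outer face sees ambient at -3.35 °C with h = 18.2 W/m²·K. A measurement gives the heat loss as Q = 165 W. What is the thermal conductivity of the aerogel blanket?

ΣR = ΔT/Q = |21 − -3.35|/165 = 0.1476 K/W
Known resistances:
  R_plate glass = L/(kA) = 0.00112/(0.823·2.88) = 4.725×10^-4 K/W
  R_borosilicate glass = L/(kA) = 0.00179/(0.939·2.88) = 6.619×10^-4 K/W
  R_conv,out = 1/(hA) = 1/(18.2·2.88) = 0.01908 K/W
R_aerogel blanket = ΣR − ΣR_known = 0.1476 − 0.02021 = 0.1274 K/W
L/(kA) = 0.1274 ⇒ k = 0.00510/(0.1274·2.88) = 0.0139 W/m·K

k = 0.0139 W/m·K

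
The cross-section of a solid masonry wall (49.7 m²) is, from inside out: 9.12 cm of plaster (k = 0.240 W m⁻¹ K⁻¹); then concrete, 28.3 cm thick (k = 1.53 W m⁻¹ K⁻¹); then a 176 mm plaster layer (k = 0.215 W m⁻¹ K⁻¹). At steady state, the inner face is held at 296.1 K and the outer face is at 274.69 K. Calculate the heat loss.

Series thermal resistances, inner to outer:
  R_plaster = L/(kA) = 0.0912/(0.240·49.7) = 0.007646 K/W
  R_concrete = L/(kA) = 0.283/(1.53·49.7) = 0.003722 K/W
  R_plaster = L/(kA) = 0.176/(0.215·49.7) = 0.01647 K/W
ΣR = 0.007646 + 0.003722 + 0.01647 = 0.02784 K/W
Q = ΔT/ΣR = (296.1 K − 274.69 K)/0.02784 = 769 W

Q = 769 W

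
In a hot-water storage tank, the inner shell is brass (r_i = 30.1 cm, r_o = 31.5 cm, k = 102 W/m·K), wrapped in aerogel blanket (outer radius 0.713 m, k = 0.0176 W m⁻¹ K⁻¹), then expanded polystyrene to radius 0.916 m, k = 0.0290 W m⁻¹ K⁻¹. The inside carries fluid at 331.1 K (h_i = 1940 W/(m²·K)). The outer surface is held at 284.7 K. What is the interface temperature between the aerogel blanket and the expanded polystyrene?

Series thermal resistances, inner to outer:
  R_conv,in = 1/(4πr²h) = 1/(4π·0.301²·1940) = 4.527×10^-4 K/W
  R_brass = (1/0.301 − 1/0.315)/(4πk) = 0.1477/(4π·102) = 1.152×10^-4 K/W
  R_aerogel blanket = (1/0.315 − 1/0.713)/(4πk) = 1.772/(4π·0.0176) = 8.012 K/W
  R_expanded polystyrene = (1/0.713 − 1/0.916)/(4πk) = 0.3108/(4π·0.0290) = 0.8529 K/W
ΣR = 4.527×10^-4 + 1.152×10^-4 + 8.012 + 0.8529 = 8.865 K/W
Q = ΔT/ΣR = (331.1 K − 284.7 K)/8.865 = 5.234 W
From the inner boundary to the aerogel blanket/expanded polystyrene interface, ΣR_partial = 8.013 K/W.
T_interface = T_in − Q·ΣR_partial = 331.1 K − (5.234)(8.013) = 289.2 K

T = 289.2 K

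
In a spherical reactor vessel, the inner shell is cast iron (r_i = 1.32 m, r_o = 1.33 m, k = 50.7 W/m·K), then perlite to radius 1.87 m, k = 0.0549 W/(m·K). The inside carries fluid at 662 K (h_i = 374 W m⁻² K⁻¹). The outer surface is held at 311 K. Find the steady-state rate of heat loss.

Q = 1110 W

Series thermal resistances, inner to outer:
  R_conv,in = 1/(4πr²h) = 1/(4π·1.32²·374) = 1.221×10^-4 K/W
  R_cast iron = (1/1.32 − 1/1.33)/(4πk) = 0.005696/(4π·50.7) = 8.940×10^-6 K/W
  R_perlite = (1/1.33 − 1/1.87)/(4πk) = 0.2171/(4π·0.0549) = 0.3147 K/W
ΣR = 1.221×10^-4 + 8.940×10^-6 + 0.3147 = 0.3148 K/W
Q = ΔT/ΣR = (662 K − 311 K)/0.3148 = 1110 W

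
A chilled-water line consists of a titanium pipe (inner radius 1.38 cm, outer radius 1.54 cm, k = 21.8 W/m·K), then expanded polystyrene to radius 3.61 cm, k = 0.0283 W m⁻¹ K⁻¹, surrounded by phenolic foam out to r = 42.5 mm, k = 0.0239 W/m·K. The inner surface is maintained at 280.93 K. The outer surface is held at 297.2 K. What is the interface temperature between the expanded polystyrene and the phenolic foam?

Treat each layer as a resistance in series:
  R'_titanium = ln(0.0154/0.0138)/(2πk) = 0.1097/(2π·21.8) = 8.009×10^-4 m·K/W
  R'_expanded polystyrene = ln(0.0361/0.0154)/(2πk) = 0.8519/(2π·0.0283) = 4.791 m·K/W
  R'_phenolic foam = ln(0.0425/0.0361)/(2πk) = 0.1632/(2π·0.0239) = 1.087 m·K/W
ΣR = 8.009×10^-4 + 4.791 + 1.087 = 5.879 m·K/W
Q' = ΔT/ΣR = (280.93 K − 297.2 K)/5.879 = -2.767 W/m
From the inner boundary to the expanded polystyrene/phenolic foam interface, ΣR_partial = 4.792 m·K/W.
T_interface = T_in − Q'·ΣR_partial = 280.93 K − (-2.767)(4.792) = 294.2 K

T = 294.2 K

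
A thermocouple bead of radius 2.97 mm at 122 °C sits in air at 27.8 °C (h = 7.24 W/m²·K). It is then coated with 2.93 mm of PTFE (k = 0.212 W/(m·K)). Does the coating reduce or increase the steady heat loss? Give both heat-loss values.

increases: 0.0756 → 0.249 W

Critical radius for a sphere: r_cr = 2k/h = 0.0586 m = 5.86 cm.
Outer radius after coating: r₂ = 0.00297 + 0.00293 = 0.00590 m.
Since r₁ < r_cr and r₂ ≤ r_cr, the coating moves toward the maximum at r_cr — heat loss rises.
Bare: R = 1/(4πr₁²h) = 1246 K/W; Q = 94.2/1246 = 0.0756 W.
Coated: R = R_cond + R_conv = 378.5 K/W; Q = 94.2/378.5 = 0.249 W.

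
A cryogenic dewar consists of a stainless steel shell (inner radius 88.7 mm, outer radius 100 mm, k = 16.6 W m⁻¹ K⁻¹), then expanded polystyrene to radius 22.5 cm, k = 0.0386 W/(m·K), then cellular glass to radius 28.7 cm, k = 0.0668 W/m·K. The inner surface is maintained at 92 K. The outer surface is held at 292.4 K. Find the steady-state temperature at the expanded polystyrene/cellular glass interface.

Resistance network (inner→outer):
  R_stainless steel = (1/0.0887 − 1/0.100)/(4πk) = 1.274/(4π·16.6) = 0.006107 K/W
  R_expanded polystyrene = (1/0.100 − 1/0.225)/(4πk) = 5.556/(4π·0.0386) = 11.45 K/W
  R_cellular glass = (1/0.225 − 1/0.287)/(4πk) = 0.9601/(4π·0.0668) = 1.144 K/W
ΣR = 0.006107 + 11.45 + 1.144 = 12.60 K/W
Q = ΔT/ΣR = (92 K − 292.4 K)/12.60 = -15.90 W
From the inner boundary to the expanded polystyrene/cellular glass interface, ΣR_partial = 11.46 K/W.
T_interface = T_in − Q·ΣR_partial = 92 K − (-15.90)(11.46) = 274.2 K

T = 274.2 K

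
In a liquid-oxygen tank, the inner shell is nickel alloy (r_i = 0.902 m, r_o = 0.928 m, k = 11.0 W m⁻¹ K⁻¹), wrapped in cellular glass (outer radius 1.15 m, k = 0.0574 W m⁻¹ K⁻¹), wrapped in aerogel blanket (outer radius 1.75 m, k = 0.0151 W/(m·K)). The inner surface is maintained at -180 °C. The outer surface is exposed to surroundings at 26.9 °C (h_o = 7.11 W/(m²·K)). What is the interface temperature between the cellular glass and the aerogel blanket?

T = -148 °C

Resistance network (inner→outer):
  R_nickel alloy = (1/0.902 − 1/0.928)/(4πk) = 0.03106/(4π·11.0) = 2.247×10^-4 K/W
  R_cellular glass = (1/0.928 − 1/1.15)/(4πk) = 0.2080/(4π·0.0574) = 0.2884 K/W
  R_aerogel blanket = (1/1.15 − 1/1.75)/(4πk) = 0.2981/(4π·0.0151) = 1.571 K/W
  R_conv,out = 1/(4πr²h) = 1/(4π·1.75²·7.11) = 0.003655 K/W
ΣR = 2.247×10^-4 + 0.2884 + 1.571 + 0.003655 = 1.863 K/W
Q = ΔT/ΣR = (-180 °C − 26.9 °C)/1.863 = -111.1 W
From the inner boundary to the cellular glass/aerogel blanket interface, ΣR_partial = 0.2886 K/W.
T_interface = T_in − Q·ΣR_partial = -180 °C − (-111.1)(0.2886) = -148 °C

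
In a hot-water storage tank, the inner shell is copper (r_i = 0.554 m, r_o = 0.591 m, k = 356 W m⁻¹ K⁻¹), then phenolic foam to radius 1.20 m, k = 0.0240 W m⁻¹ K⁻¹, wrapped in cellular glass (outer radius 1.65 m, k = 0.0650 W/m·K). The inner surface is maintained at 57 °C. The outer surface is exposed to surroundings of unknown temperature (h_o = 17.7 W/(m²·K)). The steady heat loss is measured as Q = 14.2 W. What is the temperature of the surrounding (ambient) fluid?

T_out = 12.6 °C

Series resistances:
  R_copper = (1/0.554 − 1/0.591)/(4πk) = 0.1130/(4π·356) = 2.526×10^-5 K/W
  R_phenolic foam = (1/0.591 − 1/1.20)/(4πk) = 0.8587/(4π·0.0240) = 2.847 K/W
  R_cellular glass = (1/1.20 − 1/1.65)/(4πk) = 0.2273/(4π·0.0650) = 0.2782 K/W
  R_conv,out = 1/(4πr²h) = 1/(4π·1.65²·17.7) = 0.001651 K/W
ΣR = 3.127 K/W
ΔT = Q·ΣR = 14.2 × 3.127 = 44.40 K
Heat flows outward, so T_out = T_in − ΔT = 57 − 44.40 = 12.6 °C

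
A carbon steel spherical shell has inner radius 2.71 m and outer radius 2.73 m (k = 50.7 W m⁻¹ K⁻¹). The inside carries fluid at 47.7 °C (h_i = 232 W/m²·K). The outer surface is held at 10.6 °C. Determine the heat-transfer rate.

Treat each layer as a resistance in series:
  R_conv,in = 1/(4πr²h) = 1/(4π·2.71²·232) = 4.671×10^-5 K/W
  R_carbon steel = (1/2.71 − 1/2.73)/(4πk) = 0.002703/(4π·50.7) = 4.243×10^-6 K/W
ΣR = 4.671×10^-5 + 4.243×10^-6 = 5.095×10^-5 K/W
Q = ΔT/ΣR = (47.7 °C − 10.6 °C)/5.095×10^-5 = 7.28×10^5 W

Q = 728 kW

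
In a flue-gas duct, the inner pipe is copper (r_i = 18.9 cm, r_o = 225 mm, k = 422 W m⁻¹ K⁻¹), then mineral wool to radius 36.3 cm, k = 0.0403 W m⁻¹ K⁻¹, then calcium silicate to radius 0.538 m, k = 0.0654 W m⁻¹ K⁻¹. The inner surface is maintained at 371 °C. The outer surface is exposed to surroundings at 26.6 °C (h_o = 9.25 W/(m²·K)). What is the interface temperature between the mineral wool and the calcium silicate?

T = 145 °C

Series thermal resistances, inner to outer:
  R'_copper = ln(0.225/0.189)/(2πk) = 0.1744/(2π·422) = 6.576×10^-5 m·K/W
  R'_mineral wool = ln(0.363/0.225)/(2πk) = 0.4783/(2π·0.0403) = 1.889 m·K/W
  R'_calcium silicate = ln(0.538/0.363)/(2πk) = 0.3935/(2π·0.0654) = 0.9575 m·K/W
  R'_conv,out = 1/(2πr h) = 1/(2π·0.538·9.25) = 0.03198 m·K/W
ΣR = 6.576×10^-5 + 1.889 + 0.9575 + 0.03198 = 2.879 m·K/W
Q' = ΔT/ΣR = (371 °C − 26.6 °C)/2.879 = 119.6 W/m
From the inner boundary to the mineral wool/calcium silicate interface, ΣR_partial = 1.889 m·K/W.
T_interface = T_in − Q'·ΣR_partial = 371 °C − (119.6)(1.889) = 145 °C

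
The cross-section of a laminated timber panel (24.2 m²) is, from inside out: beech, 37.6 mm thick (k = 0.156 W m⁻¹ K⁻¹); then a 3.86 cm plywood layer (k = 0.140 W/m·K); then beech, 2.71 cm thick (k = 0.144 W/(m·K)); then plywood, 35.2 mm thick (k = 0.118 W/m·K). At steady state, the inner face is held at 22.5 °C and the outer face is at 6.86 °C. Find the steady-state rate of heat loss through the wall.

Q = 377 W

Treat each layer as a resistance in series:
  R_beech = L/(kA) = 0.0376/(0.156·24.2) = 0.009960 K/W
  R_plywood = L/(kA) = 0.0386/(0.140·24.2) = 0.01139 K/W
  R_beech = L/(kA) = 0.0271/(0.144·24.2) = 0.007777 K/W
  R_plywood = L/(kA) = 0.0352/(0.118·24.2) = 0.01233 K/W
ΣR = 0.009960 + 0.01139 + 0.007777 + 0.01233 = 0.04146 K/W
Q = ΔT/ΣR = (22.5 °C − 6.86 °C)/0.04146 = 377 W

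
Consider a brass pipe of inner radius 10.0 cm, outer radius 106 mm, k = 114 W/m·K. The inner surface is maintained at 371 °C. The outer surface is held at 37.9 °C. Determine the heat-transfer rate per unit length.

Q' = 2πk·ΔT/ln(r₂/r₁) = 2π × 114 × 333.1 / ln(0.106/0.100) = 4.09×10^6 W/m

Q' = 4090 kW/m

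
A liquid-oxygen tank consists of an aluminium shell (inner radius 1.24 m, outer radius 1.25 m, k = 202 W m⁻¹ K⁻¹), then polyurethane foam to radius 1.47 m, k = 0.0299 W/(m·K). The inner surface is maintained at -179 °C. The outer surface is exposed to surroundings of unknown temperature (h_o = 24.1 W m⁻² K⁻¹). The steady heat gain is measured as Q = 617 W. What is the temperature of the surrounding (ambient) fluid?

Sum the resistances:
  R_aluminium = (1/1.24 − 1/1.25)/(4πk) = 0.006452/(4π·202) = 2.542×10^-6 K/W
  R_polyurethane foam = (1/1.25 − 1/1.47)/(4πk) = 0.1197/(4π·0.0299) = 0.3187 K/W
  R_conv,out = 1/(4πr²h) = 1/(4π·1.47²·24.1) = 0.001528 K/W
ΣR = 0.3202 K/W
ΔT = Q·ΣR = 617 × 0.3202 = 197.6 K
Heat flows inward, so T_out = T_in + ΔT = -179 + 197.6 = 18.6 °C

T_out = 18.6 °C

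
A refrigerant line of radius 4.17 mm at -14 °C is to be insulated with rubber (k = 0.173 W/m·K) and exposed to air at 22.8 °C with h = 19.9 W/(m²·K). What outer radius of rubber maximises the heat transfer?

r_cr = 0.869 cm

For a cylinder, r_cr = k_ins/h = 0.173/19.9 = 0.00869 m = 0.869 cm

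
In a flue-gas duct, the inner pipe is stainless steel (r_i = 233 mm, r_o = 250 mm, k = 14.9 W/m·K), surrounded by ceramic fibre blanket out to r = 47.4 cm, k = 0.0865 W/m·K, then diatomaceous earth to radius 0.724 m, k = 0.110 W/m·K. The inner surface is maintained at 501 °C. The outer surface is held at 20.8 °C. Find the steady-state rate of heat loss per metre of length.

Q' = 268 W/m

Series thermal resistances, inner to outer:
  R'_stainless steel = ln(0.250/0.233)/(2πk) = 0.07042/(2π·14.9) = 7.522×10^-4 m·K/W
  R'_ceramic fibre blanket = ln(0.474/0.250)/(2πk) = 0.6397/(2π·0.0865) = 1.177 m·K/W
  R'_diatomaceous earth = ln(0.724/0.474)/(2πk) = 0.4236/(2π·0.110) = 0.6129 m·K/W
ΣR = 7.522×10^-4 + 1.177 + 0.6129 = 1.791 m·K/W
Q' = ΔT/ΣR = (501 °C − 20.8 °C)/1.791 = 268 W/m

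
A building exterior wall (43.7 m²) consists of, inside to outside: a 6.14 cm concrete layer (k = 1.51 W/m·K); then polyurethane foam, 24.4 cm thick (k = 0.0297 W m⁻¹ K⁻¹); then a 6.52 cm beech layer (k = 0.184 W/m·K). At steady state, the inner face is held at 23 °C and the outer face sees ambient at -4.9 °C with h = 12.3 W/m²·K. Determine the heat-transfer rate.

Series thermal resistances, inner to outer:
  R_concrete = L/(kA) = 0.0614/(1.51·43.7) = 9.305×10^-4 K/W
  R_polyurethane foam = L/(kA) = 0.244/(0.0297·43.7) = 0.1880 K/W
  R_beech = L/(kA) = 0.0652/(0.184·43.7) = 0.008109 K/W
  R_conv,out = 1/(hA) = 1/(12.3·43.7) = 0.001860 K/W
ΣR = 9.305×10^-4 + 0.1880 + 0.008109 + 0.001860 = 0.1989 K/W
Q = ΔT/ΣR = (23 °C − -4.9 °C)/0.1989 = 140 W

Q = 140 W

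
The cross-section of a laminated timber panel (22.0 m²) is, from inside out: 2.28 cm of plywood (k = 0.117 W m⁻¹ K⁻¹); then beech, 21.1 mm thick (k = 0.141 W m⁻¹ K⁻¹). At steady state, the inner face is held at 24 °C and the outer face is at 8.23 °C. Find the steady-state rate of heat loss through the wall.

Q = 1010 W

Series thermal resistances, inner to outer:
  R_plywood = L/(kA) = 0.0228/(0.117·22.0) = 0.008858 K/W
  R_beech = L/(kA) = 0.0211/(0.141·22.0) = 0.006802 K/W
ΣR = 0.008858 + 0.006802 = 0.01566 K/W
Q = ΔT/ΣR = (24 °C − 8.23 °C)/0.01566 = 1010 W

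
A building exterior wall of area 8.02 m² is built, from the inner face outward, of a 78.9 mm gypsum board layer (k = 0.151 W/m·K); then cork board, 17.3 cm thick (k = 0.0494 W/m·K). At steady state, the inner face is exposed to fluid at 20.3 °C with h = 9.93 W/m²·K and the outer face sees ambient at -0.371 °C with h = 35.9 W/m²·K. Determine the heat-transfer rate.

Q = 39.9 W

Series thermal resistances, inner to outer:
  R_conv,in = 1/(hA) = 1/(9.93·8.02) = 0.01256 K/W
  R_gypsum board = L/(kA) = 0.0789/(0.151·8.02) = 0.06515 K/W
  R_cork board = L/(kA) = 0.173/(0.0494·8.02) = 0.4367 K/W
  R_conv,out = 1/(hA) = 1/(35.9·8.02) = 0.003473 K/W
ΣR = 0.01256 + 0.06515 + 0.4367 + 0.003473 = 0.5179 K/W
Q = ΔT/ΣR = (20.3 °C − -0.371 °C)/0.5179 = 39.9 W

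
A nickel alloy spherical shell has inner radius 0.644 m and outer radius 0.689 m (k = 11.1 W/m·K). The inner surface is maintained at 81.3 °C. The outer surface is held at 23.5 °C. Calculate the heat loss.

Q = 79500 W

Q = 4πk·ΔT/(1/r₁ − 1/r₂) = 4π × 11.1 × 57.8 / (1/0.644 − 1/0.689) = 79500 W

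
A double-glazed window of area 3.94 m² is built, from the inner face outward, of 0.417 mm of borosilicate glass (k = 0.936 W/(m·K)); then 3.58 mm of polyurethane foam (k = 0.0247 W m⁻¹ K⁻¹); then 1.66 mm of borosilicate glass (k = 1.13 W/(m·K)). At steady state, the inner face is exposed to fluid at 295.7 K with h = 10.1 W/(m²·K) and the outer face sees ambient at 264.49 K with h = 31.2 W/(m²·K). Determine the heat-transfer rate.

Treat each layer as a resistance in series:
  R_conv,in = 1/(hA) = 1/(10.1·3.94) = 0.02513 K/W
  R_borosilicate glass = L/(kA) = 4.17×10^-4/(0.936·3.94) = 1.131×10^-4 K/W
  R_polyurethane foam = L/(kA) = 0.00358/(0.0247·3.94) = 0.03679 K/W
  R_borosilicate glass = L/(kA) = 0.00166/(1.13·3.94) = 3.728×10^-4 K/W
  R_conv,out = 1/(hA) = 1/(31.2·3.94) = 0.008135 K/W
ΣR = 0.02513 + 1.131×10^-4 + 0.03679 + 3.728×10^-4 + 0.008135 = 0.07054 K/W
Q = ΔT/ΣR = (295.7 K − 264.49 K)/0.07054 = 442 W

Q = 442 W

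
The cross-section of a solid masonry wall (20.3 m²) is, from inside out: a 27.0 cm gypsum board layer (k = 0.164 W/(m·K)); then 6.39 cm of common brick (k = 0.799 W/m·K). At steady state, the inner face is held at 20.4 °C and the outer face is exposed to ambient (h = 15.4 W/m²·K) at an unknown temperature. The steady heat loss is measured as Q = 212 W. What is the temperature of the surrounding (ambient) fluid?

Series resistances:
  R_gypsum board = L/(kA) = 0.270/(0.164·20.3) = 0.08110 K/W
  R_common brick = L/(kA) = 0.0639/(0.799·20.3) = 0.003940 K/W
  R_conv,out = 1/(hA) = 1/(15.4·20.3) = 0.003199 K/W
ΣR = 0.08824 K/W
ΔT = Q·ΣR = 212 × 0.08824 = 18.71 K
Heat flows outward, so T_out = T_in − ΔT = 20.4 − 18.71 = 1.69 °C

T_out = 1.69 °C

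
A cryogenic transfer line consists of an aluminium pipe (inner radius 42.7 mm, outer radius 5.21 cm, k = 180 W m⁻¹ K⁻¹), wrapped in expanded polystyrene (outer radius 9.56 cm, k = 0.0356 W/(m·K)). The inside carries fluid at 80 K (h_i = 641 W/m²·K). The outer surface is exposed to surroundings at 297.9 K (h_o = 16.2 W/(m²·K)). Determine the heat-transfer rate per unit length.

Series thermal resistances, inner to outer:
  R'_conv,in = 1/(2πr h) = 1/(2π·0.0427·641) = 0.005815 m·K/W
  R'_aluminium = ln(0.0521/0.0427)/(2πk) = 0.1990/(2π·180) = 1.759×10^-4 m·K/W
  R'_expanded polystyrene = ln(0.0956/0.0521)/(2πk) = 0.6070/(2π·0.0356) = 2.714 m·K/W
  R'_conv,out = 1/(2πr h) = 1/(2π·0.0956·16.2) = 0.1028 m·K/W
ΣR = 0.005815 + 1.759×10^-4 + 2.714 + 0.1028 = 2.823 m·K/W
Q' = ΔT/ΣR = (80 K − 297.9 K)/2.823 = -77.2 W/m
(Negative Q' ⇒ heat flows inward; heat gain = 77.2 W/m.)

Q' = 77.2 W/m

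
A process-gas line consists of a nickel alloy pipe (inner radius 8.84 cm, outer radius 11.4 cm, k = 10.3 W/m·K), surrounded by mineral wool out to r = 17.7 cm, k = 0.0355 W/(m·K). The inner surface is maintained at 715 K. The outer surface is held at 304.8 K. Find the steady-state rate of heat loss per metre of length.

Q' = 208 W/m

Resistance network (inner→outer):
  R'_nickel alloy = ln(0.114/0.0884)/(2πk) = 0.2543/(2π·10.3) = 0.003930 m·K/W
  R'_mineral wool = ln(0.177/0.114)/(2πk) = 0.4400/(2π·0.0355) = 1.972 m·K/W
ΣR = 0.003930 + 1.972 = 1.976 m·K/W
Q' = ΔT/ΣR = (715 K − 304.8 K)/1.976 = 208 W/m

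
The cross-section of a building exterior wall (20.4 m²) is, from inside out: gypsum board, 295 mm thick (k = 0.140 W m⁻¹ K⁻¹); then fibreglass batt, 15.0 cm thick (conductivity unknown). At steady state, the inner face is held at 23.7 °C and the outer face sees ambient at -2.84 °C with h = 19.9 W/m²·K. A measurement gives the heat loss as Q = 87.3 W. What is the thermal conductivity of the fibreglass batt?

ΣR = ΔT/Q = |23.7 − -2.84|/87.3 = 0.3040 K/W
Known resistances:
  R_gypsum board = L/(kA) = 0.295/(0.140·20.4) = 0.1033 K/W
  R_conv,out = 1/(hA) = 1/(19.9·20.4) = 0.002463 K/W
R_fibreglass batt = ΣR − ΣR_known = 0.3040 − 0.1058 = 0.1982 K/W
L/(kA) = 0.1982 ⇒ k = 0.150/(0.1982·20.4) = 0.0371 W/m·K

k = 0.0371 W/m·K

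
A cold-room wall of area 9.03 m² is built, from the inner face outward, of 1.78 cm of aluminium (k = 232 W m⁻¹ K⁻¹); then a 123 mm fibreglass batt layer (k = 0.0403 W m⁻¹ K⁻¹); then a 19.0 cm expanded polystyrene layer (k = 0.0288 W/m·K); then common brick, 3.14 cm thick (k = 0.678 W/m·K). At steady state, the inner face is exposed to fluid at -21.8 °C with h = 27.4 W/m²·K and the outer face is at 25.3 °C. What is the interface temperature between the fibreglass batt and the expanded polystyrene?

T = -6.85 °C

Treat each layer as a resistance in series:
  R_conv,in = 1/(hA) = 1/(27.4·9.03) = 0.004042 K/W
  R_aluminium = L/(kA) = 0.0178/(232·9.03) = 8.497×10^-6 K/W
  R_fibreglass batt = L/(kA) = 0.123/(0.0403·9.03) = 0.3380 K/W
  R_expanded polystyrene = L/(kA) = 0.190/(0.0288·9.03) = 0.7306 K/W
  R_common brick = L/(kA) = 0.0314/(0.678·9.03) = 0.005129 K/W
ΣR = 0.004042 + 8.497×10^-6 + 0.3380 + 0.7306 + 0.005129 = 1.078 K/W
Q = ΔT/ΣR = (-21.8 °C − 25.3 °C)/1.078 = -43.69 W
From the inner boundary to the fibreglass batt/expanded polystyrene interface, ΣR_partial = 0.3421 K/W.
T_interface = T_in − Q·ΣR_partial = -21.8 °C − (-43.69)(0.3421) = -6.85 °C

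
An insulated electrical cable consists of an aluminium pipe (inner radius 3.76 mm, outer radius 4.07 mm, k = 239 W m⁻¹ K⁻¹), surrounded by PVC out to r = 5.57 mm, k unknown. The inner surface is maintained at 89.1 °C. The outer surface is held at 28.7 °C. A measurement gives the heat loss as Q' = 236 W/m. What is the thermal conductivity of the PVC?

k = 0.195 W/m·K

ΣR = ΔT/Q' = |89.1 − 28.7|/236 = 0.2559 m·K/W
Known resistances:
  R'_aluminium = ln(0.00407/0.00376)/(2πk) = 0.07922/(2π·239) = 5.276×10^-5 m·K/W
R_PVC = ΣR − ΣR_known = 0.2559 − 5.276×10^-5 = 0.2558 m·K/W
ln(r₂/r₁)/(2πk) = 0.2558 ⇒ k = 0.3138/(2π·0.2558) = 0.195 W/m·K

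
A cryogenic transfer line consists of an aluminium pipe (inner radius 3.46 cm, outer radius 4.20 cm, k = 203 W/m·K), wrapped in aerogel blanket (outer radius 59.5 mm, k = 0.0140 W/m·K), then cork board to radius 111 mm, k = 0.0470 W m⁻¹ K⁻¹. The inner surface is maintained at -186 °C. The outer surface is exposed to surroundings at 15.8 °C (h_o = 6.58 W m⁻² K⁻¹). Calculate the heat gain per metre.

Q' = 32.1 W/m

Series thermal resistances, inner to outer:
  R'_aluminium = ln(0.0420/0.0346)/(2πk) = 0.1938/(2π·203) = 1.520×10^-4 m·K/W
  R'_aerogel blanket = ln(0.0595/0.0420)/(2πk) = 0.3483/(2π·0.0140) = 3.960 m·K/W
  R'_cork board = ln(0.111/0.0595)/(2πk) = 0.6236/(2π·0.0470) = 2.112 m·K/W
  R'_conv,out = 1/(2πr h) = 1/(2π·0.111·6.58) = 0.2179 m·K/W
ΣR = 1.520×10^-4 + 3.960 + 2.112 + 0.2179 = 6.290 m·K/W
Q' = ΔT/ΣR = (-186 °C − 15.8 °C)/6.290 = -32.1 W/m
(Negative Q' ⇒ heat flows inward; heat gain = 32.1 W/m.)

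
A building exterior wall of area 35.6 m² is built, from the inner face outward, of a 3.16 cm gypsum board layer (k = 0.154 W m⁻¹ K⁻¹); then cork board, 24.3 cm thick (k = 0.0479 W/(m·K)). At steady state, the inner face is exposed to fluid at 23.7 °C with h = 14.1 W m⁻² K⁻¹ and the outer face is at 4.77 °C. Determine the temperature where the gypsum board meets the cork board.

T = 22.7 °C

Treat each layer as a resistance in series:
  R_conv,in = 1/(hA) = 1/(14.1·35.6) = 0.001992 K/W
  R_gypsum board = L/(kA) = 0.0316/(0.154·35.6) = 0.005764 K/W
  R_cork board = L/(kA) = 0.243/(0.0479·35.6) = 0.1425 K/W
ΣR = 0.001992 + 0.005764 + 0.1425 = 0.1503 K/W
Q = ΔT/ΣR = (23.7 °C − 4.77 °C)/0.1503 = 125.9 W
From the inner boundary to the gypsum board/cork board interface, ΣR_partial = 0.007756 K/W.
T_interface = T_in − Q·ΣR_partial = 23.7 °C − (125.9)(0.007756) = 22.7 °C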